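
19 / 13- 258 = -3335 / 13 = -256.54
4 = 4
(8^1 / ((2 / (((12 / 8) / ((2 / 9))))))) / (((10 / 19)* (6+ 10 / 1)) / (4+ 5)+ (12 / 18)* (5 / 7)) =32319 / 1690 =19.12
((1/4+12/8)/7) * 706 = 353/2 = 176.50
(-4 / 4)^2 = 1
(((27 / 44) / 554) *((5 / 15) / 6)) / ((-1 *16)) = -3 / 780032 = -0.00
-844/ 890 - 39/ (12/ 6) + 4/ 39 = -20.35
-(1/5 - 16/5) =3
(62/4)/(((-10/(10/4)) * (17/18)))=-279/68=-4.10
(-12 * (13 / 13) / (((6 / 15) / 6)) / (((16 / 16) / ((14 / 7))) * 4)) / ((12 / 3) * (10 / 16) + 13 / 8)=-240 / 11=-21.82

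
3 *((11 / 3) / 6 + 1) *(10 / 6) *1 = 145 / 18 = 8.06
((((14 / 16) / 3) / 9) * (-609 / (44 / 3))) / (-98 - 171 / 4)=1421 / 148632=0.01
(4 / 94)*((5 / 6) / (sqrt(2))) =5*sqrt(2) / 282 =0.03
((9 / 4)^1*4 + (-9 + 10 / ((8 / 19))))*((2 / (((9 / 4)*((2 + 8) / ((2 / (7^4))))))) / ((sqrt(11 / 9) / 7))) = 38*sqrt(11) / 11319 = 0.01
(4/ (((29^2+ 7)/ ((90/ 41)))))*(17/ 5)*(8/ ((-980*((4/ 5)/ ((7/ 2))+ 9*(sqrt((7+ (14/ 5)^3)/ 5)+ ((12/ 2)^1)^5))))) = -176776200/ 43048528623837443+ 6885*sqrt(3619)/ 325938859580483497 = -0.00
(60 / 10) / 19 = 6 / 19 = 0.32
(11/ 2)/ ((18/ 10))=55/ 18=3.06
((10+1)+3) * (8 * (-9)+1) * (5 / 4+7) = -16401 / 2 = -8200.50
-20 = -20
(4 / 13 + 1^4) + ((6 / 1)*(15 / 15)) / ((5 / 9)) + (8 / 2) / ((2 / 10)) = 32.11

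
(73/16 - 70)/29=-1047/464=-2.26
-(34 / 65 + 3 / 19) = -841 / 1235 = -0.68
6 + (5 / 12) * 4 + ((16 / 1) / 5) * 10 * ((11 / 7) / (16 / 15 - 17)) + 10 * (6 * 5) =1528339 / 5019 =304.51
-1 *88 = -88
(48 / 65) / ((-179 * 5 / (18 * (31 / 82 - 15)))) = 517968 / 2385175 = 0.22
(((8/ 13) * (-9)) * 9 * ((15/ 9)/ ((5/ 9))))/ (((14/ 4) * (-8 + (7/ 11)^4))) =56924208/ 10440157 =5.45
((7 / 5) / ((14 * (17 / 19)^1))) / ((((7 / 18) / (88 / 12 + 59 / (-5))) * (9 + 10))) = -201 / 2975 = -0.07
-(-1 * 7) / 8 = 7 / 8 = 0.88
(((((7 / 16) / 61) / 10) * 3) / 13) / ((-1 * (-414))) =7 / 17509440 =0.00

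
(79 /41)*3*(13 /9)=1027 /123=8.35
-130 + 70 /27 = -3440 /27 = -127.41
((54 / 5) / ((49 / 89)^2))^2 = 182956374756 / 144120025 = 1269.47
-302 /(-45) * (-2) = -604 /45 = -13.42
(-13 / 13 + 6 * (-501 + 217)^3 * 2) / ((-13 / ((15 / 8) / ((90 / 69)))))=30394903.50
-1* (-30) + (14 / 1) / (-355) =10636 / 355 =29.96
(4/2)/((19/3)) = 6/19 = 0.32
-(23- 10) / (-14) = 0.93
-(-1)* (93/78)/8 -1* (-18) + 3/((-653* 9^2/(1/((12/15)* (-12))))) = 49917785/2750436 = 18.15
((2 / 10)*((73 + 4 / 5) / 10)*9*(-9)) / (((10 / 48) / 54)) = -19368072 / 625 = -30988.92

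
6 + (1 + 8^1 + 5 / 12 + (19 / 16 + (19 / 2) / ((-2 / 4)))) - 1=-163 / 48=-3.40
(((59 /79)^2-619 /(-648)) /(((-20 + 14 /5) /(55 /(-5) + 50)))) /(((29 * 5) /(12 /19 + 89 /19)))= -8034072371 /63878981616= -0.13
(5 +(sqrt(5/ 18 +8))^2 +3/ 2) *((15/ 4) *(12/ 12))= 665/ 12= 55.42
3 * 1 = 3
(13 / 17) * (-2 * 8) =-12.24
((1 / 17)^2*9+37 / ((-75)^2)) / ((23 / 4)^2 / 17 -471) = -981088 / 12200124375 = -0.00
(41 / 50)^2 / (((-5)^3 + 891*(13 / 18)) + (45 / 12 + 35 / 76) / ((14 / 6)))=223573 / 173001250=0.00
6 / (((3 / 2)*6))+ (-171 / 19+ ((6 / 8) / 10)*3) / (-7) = 1613 / 840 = 1.92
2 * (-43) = -86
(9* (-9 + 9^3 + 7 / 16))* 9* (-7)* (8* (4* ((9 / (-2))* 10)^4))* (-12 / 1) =643221642735000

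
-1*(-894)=894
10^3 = 1000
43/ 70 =0.61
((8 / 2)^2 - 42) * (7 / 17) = -182 / 17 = -10.71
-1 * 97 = -97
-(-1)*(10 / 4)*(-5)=-25 / 2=-12.50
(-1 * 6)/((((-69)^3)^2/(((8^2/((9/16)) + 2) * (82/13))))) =-170888/4208808360159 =-0.00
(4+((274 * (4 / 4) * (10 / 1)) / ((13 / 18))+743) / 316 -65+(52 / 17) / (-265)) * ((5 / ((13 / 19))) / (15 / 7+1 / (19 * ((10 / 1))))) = -10909212654235 / 68735140214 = -158.71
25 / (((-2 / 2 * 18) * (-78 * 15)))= 5 / 4212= 0.00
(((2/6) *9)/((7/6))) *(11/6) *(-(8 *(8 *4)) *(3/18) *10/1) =-14080/7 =-2011.43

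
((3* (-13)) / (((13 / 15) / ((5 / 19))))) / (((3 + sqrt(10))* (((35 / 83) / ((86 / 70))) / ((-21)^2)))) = -2469.09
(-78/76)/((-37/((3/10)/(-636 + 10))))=-117/8801560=-0.00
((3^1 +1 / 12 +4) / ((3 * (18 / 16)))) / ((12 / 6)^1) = 85 / 81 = 1.05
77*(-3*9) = -2079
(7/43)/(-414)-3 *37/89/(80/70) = -6918569/6337512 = -1.09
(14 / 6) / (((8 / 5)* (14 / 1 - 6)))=35 / 192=0.18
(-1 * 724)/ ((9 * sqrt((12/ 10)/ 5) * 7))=-23.46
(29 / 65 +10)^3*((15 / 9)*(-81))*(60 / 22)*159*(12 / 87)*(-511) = 16481713218998328 / 3504215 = 4703396686.28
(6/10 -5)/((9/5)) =-22/9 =-2.44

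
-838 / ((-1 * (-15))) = -55.87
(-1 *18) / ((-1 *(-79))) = -18 / 79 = -0.23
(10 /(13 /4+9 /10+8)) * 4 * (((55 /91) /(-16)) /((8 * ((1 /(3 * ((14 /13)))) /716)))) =-35.96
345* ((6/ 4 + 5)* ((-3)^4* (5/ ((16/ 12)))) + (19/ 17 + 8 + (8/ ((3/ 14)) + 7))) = 95145595/ 136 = 699599.96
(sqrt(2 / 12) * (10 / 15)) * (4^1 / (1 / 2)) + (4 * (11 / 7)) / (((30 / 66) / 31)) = 8 * sqrt(6) / 9 + 15004 / 35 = 430.86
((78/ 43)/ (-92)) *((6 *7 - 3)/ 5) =-1521/ 9890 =-0.15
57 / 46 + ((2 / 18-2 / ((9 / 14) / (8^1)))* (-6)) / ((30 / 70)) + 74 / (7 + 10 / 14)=444289 / 1242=357.72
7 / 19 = 0.37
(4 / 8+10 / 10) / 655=3 / 1310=0.00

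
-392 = -392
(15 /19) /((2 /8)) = 60 /19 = 3.16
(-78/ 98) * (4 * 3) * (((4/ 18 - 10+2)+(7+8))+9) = -7592/ 49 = -154.94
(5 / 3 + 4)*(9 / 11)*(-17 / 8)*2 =-867 / 44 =-19.70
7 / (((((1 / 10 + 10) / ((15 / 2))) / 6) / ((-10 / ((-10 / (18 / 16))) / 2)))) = 14175 / 808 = 17.54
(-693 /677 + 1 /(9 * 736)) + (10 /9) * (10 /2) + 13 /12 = 8393999 /1494816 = 5.62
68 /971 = 0.07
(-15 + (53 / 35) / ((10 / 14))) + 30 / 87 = -9088 / 725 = -12.54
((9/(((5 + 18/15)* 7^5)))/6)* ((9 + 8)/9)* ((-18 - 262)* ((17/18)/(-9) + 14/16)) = -212075/36173466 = -0.01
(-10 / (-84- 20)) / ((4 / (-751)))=-3755 / 208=-18.05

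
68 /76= 17 /19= 0.89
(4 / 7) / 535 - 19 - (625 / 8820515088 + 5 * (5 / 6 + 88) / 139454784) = -2151732262550491 / 113255413729920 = -19.00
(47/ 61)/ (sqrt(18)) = 47 * sqrt(2)/ 366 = 0.18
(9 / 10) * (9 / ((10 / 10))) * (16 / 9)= 72 / 5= 14.40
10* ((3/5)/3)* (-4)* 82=-656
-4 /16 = -1 /4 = -0.25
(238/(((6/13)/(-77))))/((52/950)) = -4352425/6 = -725404.17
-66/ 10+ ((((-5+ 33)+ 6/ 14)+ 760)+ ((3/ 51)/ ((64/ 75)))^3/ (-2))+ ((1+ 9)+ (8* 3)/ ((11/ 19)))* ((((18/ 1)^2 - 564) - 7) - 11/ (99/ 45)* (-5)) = -10552689199832179/ 991693373440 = -10641.08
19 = 19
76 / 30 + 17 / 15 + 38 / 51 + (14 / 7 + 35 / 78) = 6.86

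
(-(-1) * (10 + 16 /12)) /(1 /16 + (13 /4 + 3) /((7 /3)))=3808 /921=4.13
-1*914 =-914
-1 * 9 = -9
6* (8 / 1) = 48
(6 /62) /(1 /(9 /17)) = 27 /527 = 0.05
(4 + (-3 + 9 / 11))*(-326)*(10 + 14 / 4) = -88020 / 11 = -8001.82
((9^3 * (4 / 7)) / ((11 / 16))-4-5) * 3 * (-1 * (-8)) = 1103112 / 77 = 14326.13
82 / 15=5.47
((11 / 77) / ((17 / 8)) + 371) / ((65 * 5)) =44157 / 38675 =1.14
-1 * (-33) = 33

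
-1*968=-968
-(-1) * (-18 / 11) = -18 / 11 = -1.64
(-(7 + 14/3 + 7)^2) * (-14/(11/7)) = 307328/99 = 3104.32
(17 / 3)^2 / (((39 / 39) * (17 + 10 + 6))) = 289 / 297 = 0.97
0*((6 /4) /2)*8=0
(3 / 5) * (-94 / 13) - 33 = -2427 / 65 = -37.34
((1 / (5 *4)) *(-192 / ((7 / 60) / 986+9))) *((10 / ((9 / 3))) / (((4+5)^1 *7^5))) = -631040 / 26846510187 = -0.00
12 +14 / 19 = 242 / 19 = 12.74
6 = 6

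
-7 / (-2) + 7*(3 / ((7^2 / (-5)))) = 19 / 14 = 1.36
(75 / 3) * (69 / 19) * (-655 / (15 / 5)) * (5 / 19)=-1883125 / 361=-5216.41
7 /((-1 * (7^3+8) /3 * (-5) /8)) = 56 /585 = 0.10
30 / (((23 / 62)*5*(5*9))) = 0.36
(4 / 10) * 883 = 1766 / 5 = 353.20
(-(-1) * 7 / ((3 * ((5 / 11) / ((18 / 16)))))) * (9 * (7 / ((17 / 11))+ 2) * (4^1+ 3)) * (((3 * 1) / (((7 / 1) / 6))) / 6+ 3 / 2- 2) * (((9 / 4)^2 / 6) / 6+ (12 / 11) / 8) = -47.00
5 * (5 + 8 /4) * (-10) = -350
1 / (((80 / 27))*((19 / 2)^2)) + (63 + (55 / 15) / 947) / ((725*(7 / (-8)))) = -1989881083 / 20819700300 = -0.10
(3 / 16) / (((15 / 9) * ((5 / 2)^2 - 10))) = -3 / 100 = -0.03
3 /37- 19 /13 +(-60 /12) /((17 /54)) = -141158 /8177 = -17.26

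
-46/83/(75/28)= -0.21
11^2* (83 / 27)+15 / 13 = 130964 / 351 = 373.12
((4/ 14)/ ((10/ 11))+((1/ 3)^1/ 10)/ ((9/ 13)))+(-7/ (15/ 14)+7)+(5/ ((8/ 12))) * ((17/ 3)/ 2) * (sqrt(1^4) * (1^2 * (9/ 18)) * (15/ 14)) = 184661/ 15120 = 12.21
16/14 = 8/7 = 1.14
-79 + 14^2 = 117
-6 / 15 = -2 / 5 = -0.40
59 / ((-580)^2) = 59 / 336400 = 0.00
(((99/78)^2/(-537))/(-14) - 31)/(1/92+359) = -1207853579/13988243906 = -0.09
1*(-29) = -29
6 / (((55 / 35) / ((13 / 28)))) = 39 / 22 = 1.77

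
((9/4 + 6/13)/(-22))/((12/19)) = -893/4576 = -0.20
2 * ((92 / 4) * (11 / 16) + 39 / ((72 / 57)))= 747 / 8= 93.38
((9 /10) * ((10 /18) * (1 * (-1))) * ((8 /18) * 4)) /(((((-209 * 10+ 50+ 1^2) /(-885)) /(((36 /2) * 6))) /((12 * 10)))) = -5000.10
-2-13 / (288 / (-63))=27 / 32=0.84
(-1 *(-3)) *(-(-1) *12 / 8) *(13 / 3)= 39 / 2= 19.50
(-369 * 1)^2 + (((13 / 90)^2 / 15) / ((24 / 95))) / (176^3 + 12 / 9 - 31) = 432918243589920811 / 3179458461600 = 136161.00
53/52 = 1.02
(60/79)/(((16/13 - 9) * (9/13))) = -3380/23937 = -0.14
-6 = -6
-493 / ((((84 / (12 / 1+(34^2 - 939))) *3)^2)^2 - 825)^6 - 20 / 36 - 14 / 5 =-2263986687505605375245151192067696109472816537725498155994349298282008098864 / 674698019455312542408855162404584898331161970287086994514320805625135193205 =-3.36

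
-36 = -36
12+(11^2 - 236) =-103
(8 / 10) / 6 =2 / 15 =0.13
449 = 449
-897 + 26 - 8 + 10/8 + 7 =-3483/4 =-870.75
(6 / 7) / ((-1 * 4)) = -0.21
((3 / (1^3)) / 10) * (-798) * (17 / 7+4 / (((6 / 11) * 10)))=-18924 / 25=-756.96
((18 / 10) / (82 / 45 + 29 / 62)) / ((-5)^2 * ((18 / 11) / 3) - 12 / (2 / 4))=-9207 / 121391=-0.08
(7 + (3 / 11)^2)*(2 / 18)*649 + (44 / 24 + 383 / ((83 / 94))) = 15542189 / 16434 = 945.73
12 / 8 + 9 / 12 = 9 / 4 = 2.25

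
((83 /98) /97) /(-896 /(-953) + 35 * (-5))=-79099 /1576845774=-0.00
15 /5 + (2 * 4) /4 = 5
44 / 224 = 11 / 56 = 0.20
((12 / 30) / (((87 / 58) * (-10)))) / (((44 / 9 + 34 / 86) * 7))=-258 / 357875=-0.00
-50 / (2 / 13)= -325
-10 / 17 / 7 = -10 / 119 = -0.08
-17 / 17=-1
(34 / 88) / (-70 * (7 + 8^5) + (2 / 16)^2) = -272 / 1615151989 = -0.00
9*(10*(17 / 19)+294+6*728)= 798732 / 19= 42038.53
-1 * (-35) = 35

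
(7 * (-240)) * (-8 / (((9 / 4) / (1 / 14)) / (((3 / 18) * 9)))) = 640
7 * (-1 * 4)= -28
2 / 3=0.67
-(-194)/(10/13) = 1261/5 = 252.20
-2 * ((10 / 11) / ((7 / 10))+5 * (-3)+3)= 1648 / 77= 21.40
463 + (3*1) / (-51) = 7870 / 17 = 462.94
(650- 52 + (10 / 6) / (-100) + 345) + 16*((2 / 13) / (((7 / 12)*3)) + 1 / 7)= 738407 / 780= 946.68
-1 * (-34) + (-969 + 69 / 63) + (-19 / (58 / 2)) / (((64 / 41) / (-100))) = -8690993 / 9744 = -891.93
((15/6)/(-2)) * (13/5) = -13/4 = -3.25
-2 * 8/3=-16/3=-5.33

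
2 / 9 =0.22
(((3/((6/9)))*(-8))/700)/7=-9/1225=-0.01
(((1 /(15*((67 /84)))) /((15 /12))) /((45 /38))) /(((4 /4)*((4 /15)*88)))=133 /55275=0.00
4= 4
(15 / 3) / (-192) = -5 / 192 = -0.03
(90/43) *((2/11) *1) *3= 540/473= 1.14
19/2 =9.50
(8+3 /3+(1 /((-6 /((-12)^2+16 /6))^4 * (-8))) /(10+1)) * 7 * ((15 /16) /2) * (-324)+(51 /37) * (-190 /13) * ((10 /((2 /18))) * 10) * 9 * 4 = 379339114085 /103896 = 3651142.62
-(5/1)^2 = -25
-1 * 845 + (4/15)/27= -342221/405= -844.99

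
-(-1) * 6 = 6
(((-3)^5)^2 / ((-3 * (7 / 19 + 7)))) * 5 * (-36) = 3365793 / 7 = 480827.57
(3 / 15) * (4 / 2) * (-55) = -22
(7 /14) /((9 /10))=5 /9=0.56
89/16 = 5.56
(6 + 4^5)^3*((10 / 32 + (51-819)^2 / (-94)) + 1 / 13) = -8378195929162875 / 1222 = -6856134148251.13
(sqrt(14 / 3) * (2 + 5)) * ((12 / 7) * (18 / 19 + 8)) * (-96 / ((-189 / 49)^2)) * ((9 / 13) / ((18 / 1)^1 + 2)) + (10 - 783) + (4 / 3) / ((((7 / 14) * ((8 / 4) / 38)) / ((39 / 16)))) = -701.31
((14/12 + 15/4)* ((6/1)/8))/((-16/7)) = -413/256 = -1.61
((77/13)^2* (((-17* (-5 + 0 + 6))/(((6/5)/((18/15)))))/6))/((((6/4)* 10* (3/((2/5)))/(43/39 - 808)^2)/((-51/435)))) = 67446.20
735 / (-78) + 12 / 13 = -17 / 2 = -8.50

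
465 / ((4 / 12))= 1395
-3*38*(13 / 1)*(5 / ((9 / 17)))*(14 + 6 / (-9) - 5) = -1049750 / 9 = -116638.89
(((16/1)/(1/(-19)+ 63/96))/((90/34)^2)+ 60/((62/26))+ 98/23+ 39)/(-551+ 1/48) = -612165037936/4671278732475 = -0.13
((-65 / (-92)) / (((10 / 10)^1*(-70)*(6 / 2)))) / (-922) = 13 / 3562608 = 0.00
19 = 19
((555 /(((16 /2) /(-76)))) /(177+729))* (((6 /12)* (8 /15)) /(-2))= 703 /906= 0.78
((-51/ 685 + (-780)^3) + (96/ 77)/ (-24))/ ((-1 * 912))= 25030245246667/ 48103440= 520342.11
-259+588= 329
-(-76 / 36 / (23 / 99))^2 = -43681 / 529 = -82.57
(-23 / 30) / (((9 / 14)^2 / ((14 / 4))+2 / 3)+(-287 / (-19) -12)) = -149891 / 760535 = -0.20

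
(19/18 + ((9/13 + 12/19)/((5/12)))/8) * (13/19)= 16147/16245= 0.99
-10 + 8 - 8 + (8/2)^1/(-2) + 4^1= -8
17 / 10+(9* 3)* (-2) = -523 / 10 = -52.30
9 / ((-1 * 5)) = -9 / 5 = -1.80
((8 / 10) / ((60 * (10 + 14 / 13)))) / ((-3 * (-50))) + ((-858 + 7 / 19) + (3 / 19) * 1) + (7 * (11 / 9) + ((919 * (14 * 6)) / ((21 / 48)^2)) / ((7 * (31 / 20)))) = 1698251206875193 / 46754820000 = 36322.48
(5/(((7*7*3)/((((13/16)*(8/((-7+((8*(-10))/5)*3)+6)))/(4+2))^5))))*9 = -0.00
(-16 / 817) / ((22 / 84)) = -0.07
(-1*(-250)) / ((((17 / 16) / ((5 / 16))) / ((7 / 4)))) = 4375 / 34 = 128.68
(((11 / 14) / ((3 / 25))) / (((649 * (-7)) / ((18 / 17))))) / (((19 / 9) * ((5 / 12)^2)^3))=-80621568 / 583620625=-0.14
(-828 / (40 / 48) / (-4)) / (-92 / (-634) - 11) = -131238 / 5735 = -22.88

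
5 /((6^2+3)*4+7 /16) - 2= -4926 /2503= -1.97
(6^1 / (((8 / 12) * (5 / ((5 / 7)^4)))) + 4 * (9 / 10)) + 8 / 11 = 633313 / 132055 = 4.80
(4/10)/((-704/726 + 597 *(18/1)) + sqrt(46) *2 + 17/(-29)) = 19680576762/528641299416365 - 3663396 *sqrt(46)/528641299416365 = 0.00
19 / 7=2.71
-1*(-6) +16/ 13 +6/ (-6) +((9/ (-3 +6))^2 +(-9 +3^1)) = 120/ 13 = 9.23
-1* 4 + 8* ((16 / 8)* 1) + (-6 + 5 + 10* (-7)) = -59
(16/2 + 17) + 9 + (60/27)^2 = 3154/81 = 38.94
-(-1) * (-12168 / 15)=-4056 / 5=-811.20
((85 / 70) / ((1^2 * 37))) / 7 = 17 / 3626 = 0.00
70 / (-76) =-35 / 38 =-0.92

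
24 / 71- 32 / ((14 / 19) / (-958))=20677640 / 497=41604.91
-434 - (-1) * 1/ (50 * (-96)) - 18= -2169601/ 4800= -452.00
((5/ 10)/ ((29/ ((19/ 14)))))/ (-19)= -1/ 812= -0.00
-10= -10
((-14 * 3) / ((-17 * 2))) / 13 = 21 / 221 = 0.10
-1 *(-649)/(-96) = -649/96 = -6.76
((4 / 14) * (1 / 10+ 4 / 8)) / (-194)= -3 / 3395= -0.00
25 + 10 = 35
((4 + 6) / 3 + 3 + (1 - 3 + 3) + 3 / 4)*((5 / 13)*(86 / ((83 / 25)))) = 521375 / 6474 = 80.53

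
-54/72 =-3/4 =-0.75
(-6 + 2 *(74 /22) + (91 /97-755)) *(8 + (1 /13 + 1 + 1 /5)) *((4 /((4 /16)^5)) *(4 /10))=-3970631467008 /346775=-11450166.44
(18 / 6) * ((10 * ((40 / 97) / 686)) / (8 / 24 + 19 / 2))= 3600 / 1962989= 0.00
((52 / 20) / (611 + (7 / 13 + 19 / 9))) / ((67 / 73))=111033 / 24051995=0.00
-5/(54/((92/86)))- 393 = -456388/1161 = -393.10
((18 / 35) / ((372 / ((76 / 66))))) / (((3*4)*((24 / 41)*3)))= 779 / 10311840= 0.00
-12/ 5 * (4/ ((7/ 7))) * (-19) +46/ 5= 958/ 5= 191.60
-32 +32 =0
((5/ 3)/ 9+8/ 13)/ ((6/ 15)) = 1405/ 702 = 2.00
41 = 41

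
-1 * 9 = -9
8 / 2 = 4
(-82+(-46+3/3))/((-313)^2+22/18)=-1143/881732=-0.00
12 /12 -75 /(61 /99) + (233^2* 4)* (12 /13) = 200330.97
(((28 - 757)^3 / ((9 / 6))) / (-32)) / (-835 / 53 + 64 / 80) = -11407381065 / 21136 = -539713.34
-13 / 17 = -0.76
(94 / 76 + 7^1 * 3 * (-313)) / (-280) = 249727 / 10640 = 23.47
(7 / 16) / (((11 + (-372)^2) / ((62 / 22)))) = 217 / 24357520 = 0.00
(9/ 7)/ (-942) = -3/ 2198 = -0.00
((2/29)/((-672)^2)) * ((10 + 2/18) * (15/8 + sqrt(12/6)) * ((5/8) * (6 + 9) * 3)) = 325 * sqrt(2)/7483392 + 1625/19955712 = 0.00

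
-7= -7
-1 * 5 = -5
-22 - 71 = -93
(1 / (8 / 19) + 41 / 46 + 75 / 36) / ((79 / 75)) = 73825 / 14536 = 5.08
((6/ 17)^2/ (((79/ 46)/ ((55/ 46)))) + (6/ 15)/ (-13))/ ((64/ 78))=124557/ 1826480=0.07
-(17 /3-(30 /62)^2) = -15662 /2883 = -5.43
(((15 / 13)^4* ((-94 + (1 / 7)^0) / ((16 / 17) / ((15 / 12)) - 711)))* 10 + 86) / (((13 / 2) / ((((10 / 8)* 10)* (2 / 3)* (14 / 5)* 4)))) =85281242768960 / 67245989109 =1268.20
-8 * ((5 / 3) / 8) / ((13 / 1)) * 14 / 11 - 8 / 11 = -0.89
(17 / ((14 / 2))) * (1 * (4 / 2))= 34 / 7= 4.86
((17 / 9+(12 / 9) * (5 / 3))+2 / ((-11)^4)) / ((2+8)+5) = 108347 / 395307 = 0.27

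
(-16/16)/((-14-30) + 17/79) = 79/3459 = 0.02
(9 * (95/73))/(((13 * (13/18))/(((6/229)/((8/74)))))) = 854145/2825173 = 0.30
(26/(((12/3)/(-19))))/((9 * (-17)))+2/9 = 35/34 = 1.03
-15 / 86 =-0.17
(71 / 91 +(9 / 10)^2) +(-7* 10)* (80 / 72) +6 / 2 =-73.19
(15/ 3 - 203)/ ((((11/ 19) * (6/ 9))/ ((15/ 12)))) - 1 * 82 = -2893/ 4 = -723.25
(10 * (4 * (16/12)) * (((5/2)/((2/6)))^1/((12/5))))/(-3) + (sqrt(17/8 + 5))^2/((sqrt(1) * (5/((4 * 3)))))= -3461/90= -38.46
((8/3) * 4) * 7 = 224/3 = 74.67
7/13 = 0.54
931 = 931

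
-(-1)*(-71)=-71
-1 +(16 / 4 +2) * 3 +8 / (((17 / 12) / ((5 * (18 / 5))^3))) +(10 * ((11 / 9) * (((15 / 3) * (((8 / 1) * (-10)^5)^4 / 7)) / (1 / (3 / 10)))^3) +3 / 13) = 626463929794560000000000000000000000000000000000000000000000000002497775392 / 75803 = 8264368557900874635568513000000000000000000000000000000000000000000000.00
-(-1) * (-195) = -195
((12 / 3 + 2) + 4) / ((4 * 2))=5 / 4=1.25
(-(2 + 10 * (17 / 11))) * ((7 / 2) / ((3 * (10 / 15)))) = -336 / 11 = -30.55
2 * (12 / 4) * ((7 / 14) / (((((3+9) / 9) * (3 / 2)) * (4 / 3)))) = 9 / 8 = 1.12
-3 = -3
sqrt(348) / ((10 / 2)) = 2* sqrt(87) / 5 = 3.73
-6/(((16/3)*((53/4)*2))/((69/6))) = -207/424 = -0.49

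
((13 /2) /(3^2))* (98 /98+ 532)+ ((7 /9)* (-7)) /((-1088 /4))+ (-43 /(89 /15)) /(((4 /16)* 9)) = 27723739 /72624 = 381.74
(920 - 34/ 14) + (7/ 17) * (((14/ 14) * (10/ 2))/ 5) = 109240/ 119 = 917.98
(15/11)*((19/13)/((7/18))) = 5130/1001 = 5.12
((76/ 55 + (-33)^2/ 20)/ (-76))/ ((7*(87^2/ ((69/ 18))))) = -0.00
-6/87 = -2/29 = -0.07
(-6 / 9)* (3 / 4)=-1 / 2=-0.50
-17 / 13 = -1.31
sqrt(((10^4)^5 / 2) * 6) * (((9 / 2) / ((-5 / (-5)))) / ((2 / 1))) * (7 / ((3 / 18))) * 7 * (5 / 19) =33075000000000 * sqrt(3) / 19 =3015135813702.14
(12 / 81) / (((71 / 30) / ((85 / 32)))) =425 / 2556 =0.17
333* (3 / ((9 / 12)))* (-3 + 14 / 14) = -2664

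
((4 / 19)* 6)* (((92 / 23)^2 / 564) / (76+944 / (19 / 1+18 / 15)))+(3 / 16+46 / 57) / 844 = 18315663 / 12457021376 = 0.00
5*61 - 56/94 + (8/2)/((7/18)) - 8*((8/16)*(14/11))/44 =12522887/39809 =314.57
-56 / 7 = -8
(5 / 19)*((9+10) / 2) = 5 / 2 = 2.50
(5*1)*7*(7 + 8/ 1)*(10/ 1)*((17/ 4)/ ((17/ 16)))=21000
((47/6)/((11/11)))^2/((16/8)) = 2209/72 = 30.68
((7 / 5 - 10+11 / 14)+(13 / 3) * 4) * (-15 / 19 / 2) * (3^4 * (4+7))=-1781109 / 532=-3347.95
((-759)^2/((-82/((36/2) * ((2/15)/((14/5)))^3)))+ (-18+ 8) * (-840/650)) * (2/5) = -267534/914095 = -0.29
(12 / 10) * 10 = 12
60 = 60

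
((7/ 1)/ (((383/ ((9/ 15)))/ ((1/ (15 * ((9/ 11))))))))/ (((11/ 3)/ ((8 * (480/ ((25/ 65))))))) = 23296/ 9575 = 2.43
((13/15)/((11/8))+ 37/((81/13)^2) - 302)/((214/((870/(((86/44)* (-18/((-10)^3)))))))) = -3143798563000/90561483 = -34714.52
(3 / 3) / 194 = 1 / 194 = 0.01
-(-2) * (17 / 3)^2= 578 / 9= 64.22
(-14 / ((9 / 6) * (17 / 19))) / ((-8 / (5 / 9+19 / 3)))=4123 / 459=8.98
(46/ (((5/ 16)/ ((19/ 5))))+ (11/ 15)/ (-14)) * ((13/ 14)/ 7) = 7634549/ 102900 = 74.19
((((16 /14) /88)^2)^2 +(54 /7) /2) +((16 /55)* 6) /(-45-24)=15490621338 /4042599715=3.83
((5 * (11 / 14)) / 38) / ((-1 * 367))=-0.00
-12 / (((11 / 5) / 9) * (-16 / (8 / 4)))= 135 / 22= 6.14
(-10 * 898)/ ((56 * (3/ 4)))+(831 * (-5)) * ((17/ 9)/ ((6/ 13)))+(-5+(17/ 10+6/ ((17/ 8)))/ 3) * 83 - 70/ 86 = -4031754722/ 230265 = -17509.19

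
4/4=1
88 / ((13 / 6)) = 528 / 13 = 40.62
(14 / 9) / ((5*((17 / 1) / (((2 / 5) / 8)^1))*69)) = 7 / 527850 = 0.00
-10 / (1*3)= -10 / 3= -3.33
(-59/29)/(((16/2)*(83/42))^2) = -0.01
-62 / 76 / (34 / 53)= -1643 / 1292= -1.27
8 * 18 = 144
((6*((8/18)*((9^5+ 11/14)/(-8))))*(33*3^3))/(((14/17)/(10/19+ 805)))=-63882965206665/3724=-17154394523.81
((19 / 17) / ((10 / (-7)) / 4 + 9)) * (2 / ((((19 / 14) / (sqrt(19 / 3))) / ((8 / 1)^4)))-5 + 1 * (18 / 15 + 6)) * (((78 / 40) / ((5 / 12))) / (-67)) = -62619648 * sqrt(57) / 3445475-31122 / 1566125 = -137.23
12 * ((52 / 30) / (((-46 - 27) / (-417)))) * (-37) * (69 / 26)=-4258404 / 365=-11666.86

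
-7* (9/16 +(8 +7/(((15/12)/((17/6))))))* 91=-3734731/240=-15561.38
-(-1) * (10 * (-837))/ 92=-4185/ 46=-90.98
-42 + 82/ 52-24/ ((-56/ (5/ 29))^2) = -173243611/ 4285736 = -40.42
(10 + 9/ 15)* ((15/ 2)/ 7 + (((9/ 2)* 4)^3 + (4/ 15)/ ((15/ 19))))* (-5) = -973887667/ 3150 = -309170.69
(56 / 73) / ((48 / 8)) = 28 / 219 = 0.13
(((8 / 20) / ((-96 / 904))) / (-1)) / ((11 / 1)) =113 / 330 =0.34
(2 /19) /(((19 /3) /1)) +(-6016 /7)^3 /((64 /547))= -671796964259830 /123823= -5425461862.98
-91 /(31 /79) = -7189 /31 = -231.90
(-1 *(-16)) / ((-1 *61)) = -0.26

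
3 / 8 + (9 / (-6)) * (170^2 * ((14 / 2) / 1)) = -2427597 / 8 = -303449.62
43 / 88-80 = -6997 / 88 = -79.51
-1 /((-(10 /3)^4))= 81 /10000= 0.01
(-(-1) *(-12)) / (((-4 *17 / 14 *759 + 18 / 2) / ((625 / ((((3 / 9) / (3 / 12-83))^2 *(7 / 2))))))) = 616280625 / 17162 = 35909.60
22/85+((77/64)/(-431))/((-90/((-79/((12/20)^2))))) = 95724101/379831680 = 0.25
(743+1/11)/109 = 8174/1199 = 6.82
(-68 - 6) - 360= -434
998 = 998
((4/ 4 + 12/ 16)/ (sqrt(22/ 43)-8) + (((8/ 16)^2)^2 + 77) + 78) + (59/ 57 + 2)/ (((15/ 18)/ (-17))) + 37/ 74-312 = -2591411/ 11856-sqrt(946)/ 1560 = -218.59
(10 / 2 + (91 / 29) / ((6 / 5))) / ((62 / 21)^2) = 194775 / 222952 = 0.87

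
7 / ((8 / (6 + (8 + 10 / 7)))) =27 / 2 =13.50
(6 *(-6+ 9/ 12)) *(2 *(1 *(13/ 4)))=-204.75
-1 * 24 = -24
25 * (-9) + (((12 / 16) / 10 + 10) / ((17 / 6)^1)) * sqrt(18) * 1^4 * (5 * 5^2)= -225 + 90675 * sqrt(2) / 68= 1660.79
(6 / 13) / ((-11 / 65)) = -30 / 11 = -2.73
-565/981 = -0.58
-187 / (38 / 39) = -7293 / 38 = -191.92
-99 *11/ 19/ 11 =-99/ 19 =-5.21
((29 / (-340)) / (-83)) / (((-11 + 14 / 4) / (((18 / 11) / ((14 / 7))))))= -87 / 776050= -0.00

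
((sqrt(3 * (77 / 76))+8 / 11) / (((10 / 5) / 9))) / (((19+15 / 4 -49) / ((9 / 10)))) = -0.38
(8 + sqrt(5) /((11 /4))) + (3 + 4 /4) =4*sqrt(5) /11 + 12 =12.81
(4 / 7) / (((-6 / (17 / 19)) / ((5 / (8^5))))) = -85 / 6537216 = -0.00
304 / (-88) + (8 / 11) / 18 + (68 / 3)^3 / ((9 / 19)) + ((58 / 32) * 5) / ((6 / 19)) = 24610.50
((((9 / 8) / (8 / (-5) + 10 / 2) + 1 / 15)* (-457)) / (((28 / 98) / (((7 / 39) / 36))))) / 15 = -0.21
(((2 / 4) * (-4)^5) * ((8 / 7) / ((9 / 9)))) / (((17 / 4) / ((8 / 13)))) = -131072 / 1547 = -84.73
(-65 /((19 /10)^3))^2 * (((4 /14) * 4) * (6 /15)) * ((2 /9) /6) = 13520000000 /8891671509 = 1.52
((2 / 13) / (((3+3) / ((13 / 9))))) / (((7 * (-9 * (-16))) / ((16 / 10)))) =1 / 17010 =0.00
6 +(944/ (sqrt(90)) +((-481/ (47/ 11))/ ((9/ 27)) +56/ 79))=-1229057/ 3713 +472 * sqrt(10)/ 15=-231.51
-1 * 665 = -665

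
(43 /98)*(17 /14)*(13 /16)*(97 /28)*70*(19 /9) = 221.62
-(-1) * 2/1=2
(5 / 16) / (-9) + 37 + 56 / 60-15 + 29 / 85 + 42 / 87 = 1684111 / 70992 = 23.72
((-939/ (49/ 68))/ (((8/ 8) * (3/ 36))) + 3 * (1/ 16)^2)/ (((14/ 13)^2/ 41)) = -1359145502013/ 2458624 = -552807.38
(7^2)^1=49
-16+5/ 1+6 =-5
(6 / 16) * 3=9 / 8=1.12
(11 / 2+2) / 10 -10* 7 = -277 / 4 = -69.25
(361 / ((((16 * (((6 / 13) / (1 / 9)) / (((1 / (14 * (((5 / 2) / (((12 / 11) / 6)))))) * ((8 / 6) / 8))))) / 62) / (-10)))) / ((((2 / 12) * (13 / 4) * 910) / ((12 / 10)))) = -11191 / 1576575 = -0.01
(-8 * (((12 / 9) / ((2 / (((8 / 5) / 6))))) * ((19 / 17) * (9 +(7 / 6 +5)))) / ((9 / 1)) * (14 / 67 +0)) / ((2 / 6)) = -774592 / 461295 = -1.68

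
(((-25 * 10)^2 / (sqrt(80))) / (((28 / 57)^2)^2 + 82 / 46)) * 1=758712571875 * sqrt(5) / 446933129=3795.94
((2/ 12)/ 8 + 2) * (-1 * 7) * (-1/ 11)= 679/ 528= 1.29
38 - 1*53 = -15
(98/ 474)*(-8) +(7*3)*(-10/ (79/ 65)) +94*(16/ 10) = -28486/ 1185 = -24.04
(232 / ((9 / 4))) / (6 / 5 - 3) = -4640 / 81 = -57.28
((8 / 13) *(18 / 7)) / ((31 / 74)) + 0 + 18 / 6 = 19119 / 2821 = 6.78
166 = 166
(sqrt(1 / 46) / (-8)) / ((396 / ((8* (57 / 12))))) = -19* sqrt(46) / 72864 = -0.00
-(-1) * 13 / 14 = 13 / 14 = 0.93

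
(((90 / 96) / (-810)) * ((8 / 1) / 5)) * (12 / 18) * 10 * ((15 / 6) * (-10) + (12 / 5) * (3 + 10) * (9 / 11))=-29 / 4455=-0.01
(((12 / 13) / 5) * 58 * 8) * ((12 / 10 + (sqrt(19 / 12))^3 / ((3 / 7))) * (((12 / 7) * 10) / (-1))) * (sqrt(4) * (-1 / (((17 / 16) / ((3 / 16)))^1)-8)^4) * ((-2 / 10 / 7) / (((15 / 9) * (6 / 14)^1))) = 598619576530944 / 950051375 + 26328175819648 * sqrt(57) / 81432975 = 3071036.25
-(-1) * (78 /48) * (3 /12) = 13 /32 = 0.41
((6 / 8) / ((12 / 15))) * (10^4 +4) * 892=8365845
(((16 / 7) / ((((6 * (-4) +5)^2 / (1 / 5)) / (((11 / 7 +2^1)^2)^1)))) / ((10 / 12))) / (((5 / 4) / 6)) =11520 / 123823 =0.09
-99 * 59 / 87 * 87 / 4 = -1460.25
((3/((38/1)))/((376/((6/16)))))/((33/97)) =291/1257344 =0.00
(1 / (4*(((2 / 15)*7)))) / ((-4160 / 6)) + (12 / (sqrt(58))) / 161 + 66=6*sqrt(58) / 4669 + 1537527 / 23296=66.01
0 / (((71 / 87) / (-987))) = 0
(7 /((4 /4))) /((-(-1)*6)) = 7 /6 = 1.17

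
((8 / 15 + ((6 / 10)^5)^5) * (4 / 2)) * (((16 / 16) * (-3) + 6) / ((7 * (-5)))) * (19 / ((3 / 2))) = -36239817205240453004 / 31292438507080078125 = -1.16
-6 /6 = -1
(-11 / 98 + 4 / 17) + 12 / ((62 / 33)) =336223 / 51646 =6.51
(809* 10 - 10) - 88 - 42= 7950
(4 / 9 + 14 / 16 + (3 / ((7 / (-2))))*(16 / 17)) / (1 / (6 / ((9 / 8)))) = 8786 / 3213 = 2.73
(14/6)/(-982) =-7/2946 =-0.00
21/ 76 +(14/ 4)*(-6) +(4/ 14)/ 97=-1069273/ 51604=-20.72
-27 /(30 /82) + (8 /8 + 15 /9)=-1067 /15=-71.13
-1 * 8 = -8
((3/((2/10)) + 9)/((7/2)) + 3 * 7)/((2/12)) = 1170/7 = 167.14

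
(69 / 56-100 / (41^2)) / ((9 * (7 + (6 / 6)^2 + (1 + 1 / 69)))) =2538947 / 175657776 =0.01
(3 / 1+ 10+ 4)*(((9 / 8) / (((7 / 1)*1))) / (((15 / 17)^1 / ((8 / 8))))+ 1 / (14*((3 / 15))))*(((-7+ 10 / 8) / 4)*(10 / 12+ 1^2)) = -649451 / 26880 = -24.16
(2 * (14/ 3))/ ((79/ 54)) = 504/ 79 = 6.38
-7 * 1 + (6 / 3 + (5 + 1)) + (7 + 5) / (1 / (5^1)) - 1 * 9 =52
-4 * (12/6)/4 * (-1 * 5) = 10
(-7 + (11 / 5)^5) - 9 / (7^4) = 334133451 / 7503125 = 44.53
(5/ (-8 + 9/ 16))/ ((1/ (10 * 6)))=-4800/ 119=-40.34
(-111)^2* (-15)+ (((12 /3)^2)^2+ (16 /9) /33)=-54814007 /297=-184558.95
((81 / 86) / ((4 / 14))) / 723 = 189 / 41452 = 0.00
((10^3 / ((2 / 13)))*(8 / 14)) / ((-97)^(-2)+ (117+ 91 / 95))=23240230000 / 738061443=31.49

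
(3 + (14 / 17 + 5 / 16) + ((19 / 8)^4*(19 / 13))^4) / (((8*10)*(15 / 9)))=1917090342105030317019279651 / 54666606306864712908800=35068.76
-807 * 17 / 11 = -13719 / 11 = -1247.18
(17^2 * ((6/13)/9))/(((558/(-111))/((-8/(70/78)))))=85544/3255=26.28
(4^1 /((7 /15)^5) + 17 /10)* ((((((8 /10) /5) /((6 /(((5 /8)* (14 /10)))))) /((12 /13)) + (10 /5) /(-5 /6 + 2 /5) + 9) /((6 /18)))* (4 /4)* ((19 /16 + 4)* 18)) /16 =14084.85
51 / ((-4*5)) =-51 / 20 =-2.55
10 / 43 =0.23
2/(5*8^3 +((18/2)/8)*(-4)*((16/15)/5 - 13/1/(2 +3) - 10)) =100/130787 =0.00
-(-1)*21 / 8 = 21 / 8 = 2.62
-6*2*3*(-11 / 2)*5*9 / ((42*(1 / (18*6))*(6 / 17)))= 454410 / 7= 64915.71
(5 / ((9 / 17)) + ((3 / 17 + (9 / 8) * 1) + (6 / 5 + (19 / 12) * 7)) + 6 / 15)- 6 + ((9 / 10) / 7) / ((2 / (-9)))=721883 / 42840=16.85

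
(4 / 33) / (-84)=-1 / 693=-0.00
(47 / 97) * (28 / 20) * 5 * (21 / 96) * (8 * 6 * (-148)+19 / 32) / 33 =-523492627 / 3277824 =-159.71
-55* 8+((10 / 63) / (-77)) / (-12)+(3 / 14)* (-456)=-15650707 / 29106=-537.71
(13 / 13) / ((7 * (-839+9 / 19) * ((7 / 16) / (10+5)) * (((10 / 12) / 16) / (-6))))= 131328 / 195167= 0.67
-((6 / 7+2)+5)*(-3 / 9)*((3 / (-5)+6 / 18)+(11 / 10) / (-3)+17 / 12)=2.05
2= 2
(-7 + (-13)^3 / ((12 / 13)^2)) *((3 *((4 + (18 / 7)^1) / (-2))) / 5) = 8562923 / 1680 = 5096.98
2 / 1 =2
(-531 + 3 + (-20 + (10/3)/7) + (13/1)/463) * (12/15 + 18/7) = -628149518/340305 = -1845.84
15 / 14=1.07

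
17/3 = 5.67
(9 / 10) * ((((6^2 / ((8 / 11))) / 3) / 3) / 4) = 99 / 80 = 1.24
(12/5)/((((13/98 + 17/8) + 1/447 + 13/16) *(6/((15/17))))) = 2102688/18304121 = 0.11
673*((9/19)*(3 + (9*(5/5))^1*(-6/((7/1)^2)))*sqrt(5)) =563301*sqrt(5)/931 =1352.93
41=41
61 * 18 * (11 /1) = 12078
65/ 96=0.68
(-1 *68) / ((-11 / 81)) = 5508 / 11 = 500.73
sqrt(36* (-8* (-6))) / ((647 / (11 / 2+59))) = 1548* sqrt(3) / 647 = 4.14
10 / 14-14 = -13.29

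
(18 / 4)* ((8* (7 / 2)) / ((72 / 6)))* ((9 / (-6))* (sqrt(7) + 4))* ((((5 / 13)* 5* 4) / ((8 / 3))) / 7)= -675 / 26 - 675* sqrt(7) / 104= -43.13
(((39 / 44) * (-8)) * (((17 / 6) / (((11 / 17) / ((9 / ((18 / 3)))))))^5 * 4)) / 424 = -78623762117511 / 96146158592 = -817.75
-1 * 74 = -74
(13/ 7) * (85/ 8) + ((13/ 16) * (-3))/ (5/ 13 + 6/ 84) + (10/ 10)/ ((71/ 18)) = 603947/ 41251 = 14.64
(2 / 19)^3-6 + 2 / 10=-198871 / 34295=-5.80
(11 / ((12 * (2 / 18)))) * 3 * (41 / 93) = 1353 / 124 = 10.91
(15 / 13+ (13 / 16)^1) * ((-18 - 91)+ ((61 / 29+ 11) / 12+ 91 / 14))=-199.40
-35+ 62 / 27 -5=-1018 / 27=-37.70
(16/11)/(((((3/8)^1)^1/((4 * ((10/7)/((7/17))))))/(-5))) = -435200/1617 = -269.14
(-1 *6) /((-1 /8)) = 48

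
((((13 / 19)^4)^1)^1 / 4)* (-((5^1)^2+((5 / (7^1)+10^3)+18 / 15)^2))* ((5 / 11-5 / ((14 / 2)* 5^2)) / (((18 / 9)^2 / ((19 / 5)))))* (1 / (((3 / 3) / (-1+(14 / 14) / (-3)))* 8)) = 720004669109557 / 194092552500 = 3709.59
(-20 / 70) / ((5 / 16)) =-32 / 35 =-0.91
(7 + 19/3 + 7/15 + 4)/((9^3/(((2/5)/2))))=89/18225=0.00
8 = 8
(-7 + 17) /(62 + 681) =0.01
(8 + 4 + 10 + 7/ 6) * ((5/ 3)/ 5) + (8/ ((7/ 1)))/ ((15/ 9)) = 5297/ 630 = 8.41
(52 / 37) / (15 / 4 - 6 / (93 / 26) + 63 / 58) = 186992 / 420283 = 0.44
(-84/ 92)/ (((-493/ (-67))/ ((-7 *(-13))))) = -11.29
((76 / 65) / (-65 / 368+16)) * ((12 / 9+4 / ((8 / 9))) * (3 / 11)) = 97888 / 832689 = 0.12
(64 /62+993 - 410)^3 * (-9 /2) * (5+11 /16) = -4860483679744875 /953312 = -5098523547.11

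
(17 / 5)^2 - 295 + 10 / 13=-91868 / 325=-282.67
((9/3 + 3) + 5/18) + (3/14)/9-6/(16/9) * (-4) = 2495/126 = 19.80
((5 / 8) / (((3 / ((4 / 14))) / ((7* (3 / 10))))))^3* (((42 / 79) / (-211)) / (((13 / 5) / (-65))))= 525 / 4267264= 0.00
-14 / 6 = -7 / 3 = -2.33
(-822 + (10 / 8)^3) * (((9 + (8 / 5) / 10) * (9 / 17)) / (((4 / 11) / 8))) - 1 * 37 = -1190345293 / 13600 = -87525.39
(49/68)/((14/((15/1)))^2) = 225/272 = 0.83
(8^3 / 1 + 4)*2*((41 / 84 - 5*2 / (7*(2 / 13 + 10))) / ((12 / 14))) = 4601 / 11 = 418.27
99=99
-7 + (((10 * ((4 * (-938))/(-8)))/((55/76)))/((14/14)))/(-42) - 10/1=-5653/33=-171.30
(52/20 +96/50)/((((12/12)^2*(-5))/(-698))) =78874/125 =630.99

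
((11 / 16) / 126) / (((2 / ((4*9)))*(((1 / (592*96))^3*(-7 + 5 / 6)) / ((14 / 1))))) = -40928991510528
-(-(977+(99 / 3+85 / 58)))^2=-3441582225 / 3364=-1023062.49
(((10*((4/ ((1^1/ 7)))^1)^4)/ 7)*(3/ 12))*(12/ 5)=526848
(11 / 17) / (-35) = -11 / 595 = -0.02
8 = 8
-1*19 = -19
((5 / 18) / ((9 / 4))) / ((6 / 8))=40 / 243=0.16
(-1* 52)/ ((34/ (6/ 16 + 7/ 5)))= -2.71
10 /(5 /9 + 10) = 18 /19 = 0.95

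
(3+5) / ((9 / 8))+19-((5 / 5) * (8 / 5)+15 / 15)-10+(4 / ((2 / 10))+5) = 1733 / 45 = 38.51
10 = 10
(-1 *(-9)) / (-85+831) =9 / 746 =0.01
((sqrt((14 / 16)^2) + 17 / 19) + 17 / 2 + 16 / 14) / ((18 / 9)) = 12143 / 2128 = 5.71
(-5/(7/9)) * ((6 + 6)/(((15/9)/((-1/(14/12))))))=1944/49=39.67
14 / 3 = 4.67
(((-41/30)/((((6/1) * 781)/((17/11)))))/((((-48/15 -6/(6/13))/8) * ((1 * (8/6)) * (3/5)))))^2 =12145225/156892609359684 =0.00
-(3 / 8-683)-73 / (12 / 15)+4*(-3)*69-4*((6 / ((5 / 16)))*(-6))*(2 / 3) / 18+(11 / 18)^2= -710159 / 3240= -219.18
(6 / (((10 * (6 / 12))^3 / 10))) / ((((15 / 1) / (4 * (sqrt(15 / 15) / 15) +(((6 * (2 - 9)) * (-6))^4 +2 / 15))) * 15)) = 80655160328 / 9375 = 8603217.10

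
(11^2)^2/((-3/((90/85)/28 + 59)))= -205720691/714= -288124.22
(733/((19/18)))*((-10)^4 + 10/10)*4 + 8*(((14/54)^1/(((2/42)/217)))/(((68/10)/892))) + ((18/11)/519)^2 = 305500311955683524/10527435963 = 29019441.49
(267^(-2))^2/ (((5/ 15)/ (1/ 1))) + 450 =762318228151/ 1694040507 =450.00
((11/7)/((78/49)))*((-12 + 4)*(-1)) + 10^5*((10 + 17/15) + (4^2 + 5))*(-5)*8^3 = -320819199692/39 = -8226133325.44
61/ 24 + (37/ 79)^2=413557/ 149784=2.76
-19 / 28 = -0.68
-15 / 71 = -0.21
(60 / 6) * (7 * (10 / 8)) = 175 / 2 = 87.50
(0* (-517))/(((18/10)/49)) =0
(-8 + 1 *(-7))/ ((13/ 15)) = -225/ 13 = -17.31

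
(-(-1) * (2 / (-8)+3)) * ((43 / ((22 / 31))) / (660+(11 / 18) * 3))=3999 / 15884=0.25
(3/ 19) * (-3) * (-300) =2700/ 19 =142.11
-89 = -89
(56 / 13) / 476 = 2 / 221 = 0.01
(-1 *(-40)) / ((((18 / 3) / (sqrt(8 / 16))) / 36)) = 120 *sqrt(2) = 169.71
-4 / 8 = -1 / 2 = -0.50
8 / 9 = 0.89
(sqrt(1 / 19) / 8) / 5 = sqrt(19) / 760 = 0.01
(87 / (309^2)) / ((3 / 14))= 406 / 95481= 0.00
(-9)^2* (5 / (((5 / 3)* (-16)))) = -243 / 16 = -15.19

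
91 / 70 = 13 / 10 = 1.30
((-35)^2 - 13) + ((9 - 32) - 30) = 1159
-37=-37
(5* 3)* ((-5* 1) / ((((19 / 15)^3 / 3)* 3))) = -36.90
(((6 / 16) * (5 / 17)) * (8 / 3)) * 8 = 40 / 17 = 2.35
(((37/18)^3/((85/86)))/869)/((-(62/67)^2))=-9777396631/827960466960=-0.01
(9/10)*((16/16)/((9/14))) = 7/5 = 1.40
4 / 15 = 0.27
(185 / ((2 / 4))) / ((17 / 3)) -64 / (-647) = 719258 / 10999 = 65.39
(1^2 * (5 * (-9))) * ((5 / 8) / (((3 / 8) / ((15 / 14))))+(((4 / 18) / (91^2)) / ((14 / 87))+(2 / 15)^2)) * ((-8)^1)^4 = -96355760128 / 289835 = -332450.39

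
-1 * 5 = -5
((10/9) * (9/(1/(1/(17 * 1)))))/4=5/34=0.15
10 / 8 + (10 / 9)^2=2.48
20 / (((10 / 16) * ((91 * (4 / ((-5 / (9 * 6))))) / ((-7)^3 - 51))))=7880 / 2457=3.21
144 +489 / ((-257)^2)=9511545 / 66049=144.01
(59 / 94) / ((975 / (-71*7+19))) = -14101 / 45825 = -0.31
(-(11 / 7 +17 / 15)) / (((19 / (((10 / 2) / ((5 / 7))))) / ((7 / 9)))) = -1988 / 2565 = -0.78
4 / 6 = 2 / 3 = 0.67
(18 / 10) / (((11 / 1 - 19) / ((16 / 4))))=-9 / 10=-0.90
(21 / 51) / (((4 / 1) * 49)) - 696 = -331295 / 476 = -696.00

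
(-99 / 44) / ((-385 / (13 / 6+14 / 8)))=141 / 6160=0.02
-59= -59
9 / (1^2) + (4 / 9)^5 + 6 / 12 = 1123979 / 118098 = 9.52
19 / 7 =2.71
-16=-16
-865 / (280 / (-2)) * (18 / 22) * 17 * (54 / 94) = 714663 / 14476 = 49.37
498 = 498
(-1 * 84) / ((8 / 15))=-315 / 2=-157.50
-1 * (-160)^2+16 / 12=-76796 / 3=-25598.67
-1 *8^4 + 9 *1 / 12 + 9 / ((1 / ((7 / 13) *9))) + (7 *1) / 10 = -1053243 / 260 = -4050.93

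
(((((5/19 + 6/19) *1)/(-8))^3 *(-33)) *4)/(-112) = -0.00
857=857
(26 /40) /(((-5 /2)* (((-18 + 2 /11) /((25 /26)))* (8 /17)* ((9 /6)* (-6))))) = -187 /56448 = -0.00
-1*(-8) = 8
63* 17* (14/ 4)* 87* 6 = 1956717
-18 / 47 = -0.38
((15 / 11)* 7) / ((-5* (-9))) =7 / 33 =0.21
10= 10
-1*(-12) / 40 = 0.30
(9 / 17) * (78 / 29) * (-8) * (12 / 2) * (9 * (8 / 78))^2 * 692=-258287616 / 6409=-40300.77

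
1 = 1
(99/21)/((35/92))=3036/245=12.39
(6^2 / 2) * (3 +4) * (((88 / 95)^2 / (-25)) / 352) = -2772 / 225625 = -0.01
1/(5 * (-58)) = -1/290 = -0.00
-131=-131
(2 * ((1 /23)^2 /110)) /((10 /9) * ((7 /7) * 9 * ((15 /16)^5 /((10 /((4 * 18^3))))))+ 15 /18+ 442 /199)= 19562496 /9617341319677685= 0.00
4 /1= 4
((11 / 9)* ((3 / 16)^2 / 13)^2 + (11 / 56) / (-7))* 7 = -15224077 / 77529088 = -0.20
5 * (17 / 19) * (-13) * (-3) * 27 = 89505 / 19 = 4710.79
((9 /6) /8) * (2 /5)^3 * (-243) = -729 /250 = -2.92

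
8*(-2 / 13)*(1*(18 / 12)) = -24 / 13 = -1.85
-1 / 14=-0.07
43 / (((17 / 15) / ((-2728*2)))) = -3519120 / 17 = -207007.06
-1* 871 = -871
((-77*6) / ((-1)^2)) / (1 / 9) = -4158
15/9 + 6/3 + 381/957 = 3890/957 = 4.06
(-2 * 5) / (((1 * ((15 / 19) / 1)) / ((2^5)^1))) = -1216 / 3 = -405.33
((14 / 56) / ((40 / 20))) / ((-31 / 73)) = -73 / 248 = -0.29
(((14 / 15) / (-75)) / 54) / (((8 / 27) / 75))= -7 / 120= -0.06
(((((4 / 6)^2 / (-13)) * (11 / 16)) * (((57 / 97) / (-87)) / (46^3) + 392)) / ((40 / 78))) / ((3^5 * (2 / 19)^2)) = -142071814276909 / 21291167623680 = -6.67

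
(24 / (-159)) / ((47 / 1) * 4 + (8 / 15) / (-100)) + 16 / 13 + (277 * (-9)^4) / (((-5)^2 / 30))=264830087968562 / 121432805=2180877.63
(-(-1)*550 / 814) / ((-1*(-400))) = 1 / 592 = 0.00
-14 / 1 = -14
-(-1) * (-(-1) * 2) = 2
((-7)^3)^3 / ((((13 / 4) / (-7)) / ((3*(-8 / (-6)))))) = 4519603984 / 13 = 347661844.92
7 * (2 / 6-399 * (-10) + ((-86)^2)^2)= 1148800933 / 3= 382933644.33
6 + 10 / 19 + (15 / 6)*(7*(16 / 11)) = 6684 / 209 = 31.98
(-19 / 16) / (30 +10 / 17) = -323 / 8320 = -0.04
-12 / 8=-3 / 2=-1.50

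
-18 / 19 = -0.95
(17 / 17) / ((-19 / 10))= -0.53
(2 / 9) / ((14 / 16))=16 / 63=0.25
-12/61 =-0.20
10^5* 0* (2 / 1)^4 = 0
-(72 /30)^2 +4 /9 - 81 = -19421 /225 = -86.32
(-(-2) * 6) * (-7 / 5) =-84 / 5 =-16.80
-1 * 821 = -821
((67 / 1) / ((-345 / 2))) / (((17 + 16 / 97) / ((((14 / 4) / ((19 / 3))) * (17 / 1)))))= -773381 / 3638025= -0.21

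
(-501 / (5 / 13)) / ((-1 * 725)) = 6513 / 3625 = 1.80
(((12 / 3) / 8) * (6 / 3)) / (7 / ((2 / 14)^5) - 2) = 1 / 117647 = 0.00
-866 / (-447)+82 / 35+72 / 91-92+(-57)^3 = -37683158273 / 203385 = -185279.93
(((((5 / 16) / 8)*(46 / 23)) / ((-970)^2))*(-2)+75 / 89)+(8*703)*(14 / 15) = 8440856353141 / 1607809920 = 5249.91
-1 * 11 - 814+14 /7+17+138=-668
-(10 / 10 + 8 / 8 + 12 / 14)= -20 / 7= -2.86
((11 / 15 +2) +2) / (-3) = -71 / 45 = -1.58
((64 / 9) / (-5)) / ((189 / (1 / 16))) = -4 / 8505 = -0.00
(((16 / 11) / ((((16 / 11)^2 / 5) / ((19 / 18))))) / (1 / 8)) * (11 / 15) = 2299 / 108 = 21.29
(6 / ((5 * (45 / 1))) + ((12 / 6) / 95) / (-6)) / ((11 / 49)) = 0.10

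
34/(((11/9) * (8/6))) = 459/22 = 20.86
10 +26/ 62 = 323/ 31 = 10.42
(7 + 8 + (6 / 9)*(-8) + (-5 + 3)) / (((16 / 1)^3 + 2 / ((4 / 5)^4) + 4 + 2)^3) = 48234496 / 435800872843188723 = 0.00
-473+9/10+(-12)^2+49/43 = -140593/430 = -326.96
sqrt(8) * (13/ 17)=26 * sqrt(2)/ 17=2.16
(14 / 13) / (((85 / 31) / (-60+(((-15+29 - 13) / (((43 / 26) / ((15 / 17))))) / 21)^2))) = -19480455056 / 826656467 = -23.57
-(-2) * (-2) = -4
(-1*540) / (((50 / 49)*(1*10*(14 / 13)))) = -2457 / 50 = -49.14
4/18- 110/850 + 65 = 65.09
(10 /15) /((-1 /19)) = -38 /3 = -12.67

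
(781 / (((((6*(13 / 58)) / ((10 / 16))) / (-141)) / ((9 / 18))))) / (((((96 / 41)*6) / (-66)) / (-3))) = -2400454265 / 6656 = -360645.17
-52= -52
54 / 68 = 27 / 34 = 0.79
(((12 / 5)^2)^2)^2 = 429981696 / 390625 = 1100.75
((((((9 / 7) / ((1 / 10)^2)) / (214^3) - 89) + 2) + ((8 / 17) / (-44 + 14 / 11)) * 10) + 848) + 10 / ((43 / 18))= 450815809679551 / 589243232914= 765.08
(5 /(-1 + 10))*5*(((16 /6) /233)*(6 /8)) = 50 /2097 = 0.02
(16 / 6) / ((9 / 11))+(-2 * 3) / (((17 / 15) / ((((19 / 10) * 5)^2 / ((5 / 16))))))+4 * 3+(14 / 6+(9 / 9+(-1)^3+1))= -693250 / 459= -1510.35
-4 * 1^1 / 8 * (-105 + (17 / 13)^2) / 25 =8728 / 4225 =2.07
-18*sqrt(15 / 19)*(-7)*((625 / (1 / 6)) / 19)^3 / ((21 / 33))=10441406250000*sqrt(285) / 130321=1352592639.11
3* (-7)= -21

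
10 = 10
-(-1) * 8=8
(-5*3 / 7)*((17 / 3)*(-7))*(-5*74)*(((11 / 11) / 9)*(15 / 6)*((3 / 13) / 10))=-15725 / 78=-201.60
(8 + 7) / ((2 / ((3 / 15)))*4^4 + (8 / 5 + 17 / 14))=350 / 59799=0.01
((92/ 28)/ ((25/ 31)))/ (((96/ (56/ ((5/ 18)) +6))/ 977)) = 120511973/ 14000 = 8608.00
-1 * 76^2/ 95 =-304/ 5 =-60.80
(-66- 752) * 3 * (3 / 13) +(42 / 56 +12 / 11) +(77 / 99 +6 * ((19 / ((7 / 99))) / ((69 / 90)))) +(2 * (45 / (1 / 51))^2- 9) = 10535580.29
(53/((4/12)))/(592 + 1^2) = 159/593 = 0.27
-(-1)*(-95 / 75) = -19 / 15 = -1.27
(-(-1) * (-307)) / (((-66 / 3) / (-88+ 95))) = 2149 / 22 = 97.68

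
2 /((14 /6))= 6 /7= 0.86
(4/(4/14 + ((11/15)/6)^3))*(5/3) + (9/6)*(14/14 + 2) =81245853/2934634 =27.69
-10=-10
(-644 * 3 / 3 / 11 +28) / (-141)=112 / 517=0.22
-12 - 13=-25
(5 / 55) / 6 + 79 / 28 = 2.84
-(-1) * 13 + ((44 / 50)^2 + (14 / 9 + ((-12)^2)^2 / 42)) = 20043617 / 39375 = 509.04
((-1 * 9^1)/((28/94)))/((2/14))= -423/2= -211.50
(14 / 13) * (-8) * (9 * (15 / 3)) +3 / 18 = -30227 / 78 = -387.53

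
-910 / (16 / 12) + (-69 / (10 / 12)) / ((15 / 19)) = -39369 / 50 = -787.38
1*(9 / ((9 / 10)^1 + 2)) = 90 / 29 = 3.10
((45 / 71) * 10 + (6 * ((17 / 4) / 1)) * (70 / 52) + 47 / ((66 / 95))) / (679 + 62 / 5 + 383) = 3881425 / 38500176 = 0.10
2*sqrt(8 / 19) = 4*sqrt(38) / 19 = 1.30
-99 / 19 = -5.21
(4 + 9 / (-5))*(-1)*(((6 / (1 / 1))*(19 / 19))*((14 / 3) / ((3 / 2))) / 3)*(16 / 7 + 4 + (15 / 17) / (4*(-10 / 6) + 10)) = -68596 / 765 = -89.67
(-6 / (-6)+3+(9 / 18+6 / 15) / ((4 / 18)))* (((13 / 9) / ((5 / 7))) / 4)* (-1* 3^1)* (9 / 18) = -14651 / 2400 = -6.10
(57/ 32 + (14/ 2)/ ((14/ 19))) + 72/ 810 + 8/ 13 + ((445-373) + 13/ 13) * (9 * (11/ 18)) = 7740449/ 18720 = 413.49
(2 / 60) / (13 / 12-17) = -2 / 955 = -0.00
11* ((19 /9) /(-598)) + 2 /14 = 3919 /37674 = 0.10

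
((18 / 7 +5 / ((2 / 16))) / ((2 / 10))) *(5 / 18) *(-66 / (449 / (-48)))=1311200 / 3143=417.18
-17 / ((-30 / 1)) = 17 / 30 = 0.57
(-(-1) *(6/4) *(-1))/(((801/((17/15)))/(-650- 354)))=2.13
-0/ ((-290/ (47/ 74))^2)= 0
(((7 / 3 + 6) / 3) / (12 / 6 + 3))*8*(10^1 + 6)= 640 / 9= 71.11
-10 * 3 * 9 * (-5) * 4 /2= 2700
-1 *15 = -15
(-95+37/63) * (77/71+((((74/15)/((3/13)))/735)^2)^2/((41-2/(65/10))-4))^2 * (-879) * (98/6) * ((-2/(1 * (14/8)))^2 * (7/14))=107747103830395784429480508122636801434912471270735232/103488675305841075334493577852498316497802734375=1041148.74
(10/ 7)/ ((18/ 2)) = 10/ 63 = 0.16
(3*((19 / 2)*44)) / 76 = 33 / 2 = 16.50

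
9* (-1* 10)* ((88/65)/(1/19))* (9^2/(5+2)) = -2437776/91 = -26788.75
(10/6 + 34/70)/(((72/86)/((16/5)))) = 38872/4725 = 8.23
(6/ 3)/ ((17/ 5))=10/ 17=0.59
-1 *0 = 0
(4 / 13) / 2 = 2 / 13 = 0.15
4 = 4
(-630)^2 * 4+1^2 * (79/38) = 60328879/38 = 1587602.08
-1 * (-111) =111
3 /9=1 /3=0.33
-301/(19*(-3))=301/57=5.28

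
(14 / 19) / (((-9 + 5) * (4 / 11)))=-77 / 152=-0.51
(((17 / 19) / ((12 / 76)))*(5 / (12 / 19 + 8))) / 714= 0.00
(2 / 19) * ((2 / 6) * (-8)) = -16 / 57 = -0.28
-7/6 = -1.17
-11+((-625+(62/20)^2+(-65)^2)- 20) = 357861/100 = 3578.61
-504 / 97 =-5.20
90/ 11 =8.18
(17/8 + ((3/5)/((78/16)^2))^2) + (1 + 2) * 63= 191.13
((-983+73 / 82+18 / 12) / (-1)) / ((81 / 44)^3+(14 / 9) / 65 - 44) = -2003521291200 / 77102574559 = -25.99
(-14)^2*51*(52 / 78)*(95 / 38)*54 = 899640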